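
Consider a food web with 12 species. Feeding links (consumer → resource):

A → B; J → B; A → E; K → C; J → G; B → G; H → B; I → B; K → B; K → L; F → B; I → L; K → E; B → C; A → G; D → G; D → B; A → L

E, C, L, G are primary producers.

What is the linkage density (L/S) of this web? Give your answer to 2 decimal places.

L/S = 1.50

There are L = 18 links among S = 12 species.
L/S = 18/12 = 1.5000 ≈ 1.50.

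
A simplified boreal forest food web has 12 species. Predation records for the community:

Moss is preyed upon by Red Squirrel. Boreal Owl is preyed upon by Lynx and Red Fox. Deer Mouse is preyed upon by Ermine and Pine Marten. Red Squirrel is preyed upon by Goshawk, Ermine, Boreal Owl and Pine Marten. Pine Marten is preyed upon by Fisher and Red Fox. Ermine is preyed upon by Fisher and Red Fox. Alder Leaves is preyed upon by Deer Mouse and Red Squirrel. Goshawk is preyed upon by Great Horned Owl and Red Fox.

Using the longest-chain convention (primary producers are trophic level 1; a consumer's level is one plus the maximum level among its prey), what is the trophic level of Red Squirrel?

Trophic level 2

Alder Leaves is a producer → level 1.
Red Squirrel eats Alder Leaves (level 1); other prey at levels: Moss 1 → level 2.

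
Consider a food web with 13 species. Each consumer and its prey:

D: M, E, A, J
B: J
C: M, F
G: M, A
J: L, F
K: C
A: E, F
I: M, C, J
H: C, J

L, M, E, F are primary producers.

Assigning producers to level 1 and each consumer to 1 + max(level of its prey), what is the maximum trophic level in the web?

3

Producers (level 1): L, M, E, F.
M → C → I gives I level 3.
No species has a prey at level 3, so no species reaches level 4.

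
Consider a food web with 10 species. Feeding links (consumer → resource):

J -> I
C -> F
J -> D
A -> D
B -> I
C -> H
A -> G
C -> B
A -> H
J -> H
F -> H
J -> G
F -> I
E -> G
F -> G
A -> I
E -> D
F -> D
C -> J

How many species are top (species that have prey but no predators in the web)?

3

Top species (has prey, but nothing eats it): E, A, C.
Count: 3.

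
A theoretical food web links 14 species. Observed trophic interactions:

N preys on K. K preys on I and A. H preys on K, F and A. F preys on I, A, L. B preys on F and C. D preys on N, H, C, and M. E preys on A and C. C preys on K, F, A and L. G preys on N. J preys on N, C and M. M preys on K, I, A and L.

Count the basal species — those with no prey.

Basal species (no prey listed): I, A, L.
Count: 3.

3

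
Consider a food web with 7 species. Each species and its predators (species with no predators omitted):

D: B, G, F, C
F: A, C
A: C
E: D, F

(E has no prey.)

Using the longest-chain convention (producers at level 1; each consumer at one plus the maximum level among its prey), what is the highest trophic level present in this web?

5

Producers (level 1): E.
E → D → F → A → C gives C level 5.
No species has a prey at level 5, so no species reaches level 6.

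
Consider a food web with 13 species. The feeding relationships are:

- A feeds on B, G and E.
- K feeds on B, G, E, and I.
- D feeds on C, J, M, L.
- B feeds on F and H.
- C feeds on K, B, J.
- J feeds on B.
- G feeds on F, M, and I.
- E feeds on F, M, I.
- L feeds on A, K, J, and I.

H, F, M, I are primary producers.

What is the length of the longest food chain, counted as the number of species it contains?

5 species

One longest chain: H → B → J → C → D.
It has 5 species and 4 links.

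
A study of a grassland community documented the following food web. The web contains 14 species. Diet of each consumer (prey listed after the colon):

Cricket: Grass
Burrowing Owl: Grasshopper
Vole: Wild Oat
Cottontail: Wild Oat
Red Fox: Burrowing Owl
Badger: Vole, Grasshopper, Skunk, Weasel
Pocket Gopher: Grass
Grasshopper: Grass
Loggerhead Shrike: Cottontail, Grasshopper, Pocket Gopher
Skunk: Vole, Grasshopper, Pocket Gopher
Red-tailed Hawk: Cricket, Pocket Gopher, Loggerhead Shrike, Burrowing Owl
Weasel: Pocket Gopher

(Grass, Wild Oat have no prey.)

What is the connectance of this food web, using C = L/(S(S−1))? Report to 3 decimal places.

C = 0.121

The web has S = 14 species and L = 22 feeding links.
C = L / (S(S−1)) = 22 / 182 = 0.1209 ≈ 0.121.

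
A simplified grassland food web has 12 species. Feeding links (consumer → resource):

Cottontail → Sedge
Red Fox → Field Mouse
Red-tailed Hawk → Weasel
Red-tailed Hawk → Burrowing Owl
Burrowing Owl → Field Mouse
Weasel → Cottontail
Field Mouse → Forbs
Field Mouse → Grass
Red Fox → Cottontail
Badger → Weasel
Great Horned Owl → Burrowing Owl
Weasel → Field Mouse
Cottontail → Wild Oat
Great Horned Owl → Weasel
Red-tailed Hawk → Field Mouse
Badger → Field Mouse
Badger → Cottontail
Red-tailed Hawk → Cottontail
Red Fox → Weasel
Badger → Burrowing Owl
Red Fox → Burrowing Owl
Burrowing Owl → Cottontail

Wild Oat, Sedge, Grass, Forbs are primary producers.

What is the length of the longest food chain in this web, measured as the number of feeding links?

3 links

One longest chain: Grass → Field Mouse → Weasel → Red-tailed Hawk.
It has 4 species and 3 links.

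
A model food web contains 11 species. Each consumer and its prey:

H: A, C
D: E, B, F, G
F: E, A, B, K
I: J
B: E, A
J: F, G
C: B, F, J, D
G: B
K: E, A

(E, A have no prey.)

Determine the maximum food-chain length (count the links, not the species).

One longest chain: E → B → F → J → C → H.
It has 6 species and 5 links.

5 links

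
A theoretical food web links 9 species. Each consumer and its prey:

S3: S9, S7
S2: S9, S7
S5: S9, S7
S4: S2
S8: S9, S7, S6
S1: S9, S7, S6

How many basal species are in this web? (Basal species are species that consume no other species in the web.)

Basal species (no prey listed): S9, S7, S6.
Count: 3.

3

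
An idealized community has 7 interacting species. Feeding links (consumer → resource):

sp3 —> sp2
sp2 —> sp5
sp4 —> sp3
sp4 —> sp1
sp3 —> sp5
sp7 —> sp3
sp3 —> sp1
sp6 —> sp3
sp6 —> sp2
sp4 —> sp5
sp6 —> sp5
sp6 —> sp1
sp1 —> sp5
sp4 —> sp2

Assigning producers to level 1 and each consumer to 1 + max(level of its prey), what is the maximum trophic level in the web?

4

Producers (level 1): sp5.
sp5 → sp1 → sp3 → sp7 gives sp7 level 4.
No species has a prey at level 4, so no species reaches level 5.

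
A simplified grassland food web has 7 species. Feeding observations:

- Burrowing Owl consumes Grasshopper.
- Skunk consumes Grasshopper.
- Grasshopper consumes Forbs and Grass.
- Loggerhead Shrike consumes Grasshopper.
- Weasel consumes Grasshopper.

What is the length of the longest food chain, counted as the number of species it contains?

One longest chain: Forbs → Grasshopper → Skunk.
It has 3 species and 2 links.

3 species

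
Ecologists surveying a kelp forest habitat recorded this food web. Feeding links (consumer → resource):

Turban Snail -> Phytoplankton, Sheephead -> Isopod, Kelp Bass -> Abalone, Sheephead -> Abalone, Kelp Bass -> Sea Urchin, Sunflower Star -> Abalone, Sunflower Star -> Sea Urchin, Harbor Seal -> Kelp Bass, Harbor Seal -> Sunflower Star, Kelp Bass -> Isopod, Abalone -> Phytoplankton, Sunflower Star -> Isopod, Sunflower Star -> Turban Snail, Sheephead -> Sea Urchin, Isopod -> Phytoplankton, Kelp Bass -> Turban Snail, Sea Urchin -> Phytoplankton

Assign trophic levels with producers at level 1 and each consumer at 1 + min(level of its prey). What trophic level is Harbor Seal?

Trophic level 4

Phytoplankton is a producer → level 1.
Isopod eats Phytoplankton → level 2.
Sunflower Star eats Isopod → level 3.
Harbor Seal eats Sunflower Star → level 4.
No prey of Harbor Seal is below level 3, so 4 is the minimum.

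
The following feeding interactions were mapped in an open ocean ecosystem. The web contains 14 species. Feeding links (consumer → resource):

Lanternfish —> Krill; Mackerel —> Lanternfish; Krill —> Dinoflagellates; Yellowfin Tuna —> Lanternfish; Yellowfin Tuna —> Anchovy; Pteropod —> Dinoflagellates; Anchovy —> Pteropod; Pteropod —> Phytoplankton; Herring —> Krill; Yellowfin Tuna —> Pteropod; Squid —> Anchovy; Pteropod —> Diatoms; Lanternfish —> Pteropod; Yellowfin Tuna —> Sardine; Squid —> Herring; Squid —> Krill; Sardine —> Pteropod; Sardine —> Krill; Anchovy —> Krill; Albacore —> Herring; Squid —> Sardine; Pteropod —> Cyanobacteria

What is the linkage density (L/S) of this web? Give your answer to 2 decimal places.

L/S = 1.57

There are L = 22 links among S = 14 species.
L/S = 22/14 = 1.5714 ≈ 1.57.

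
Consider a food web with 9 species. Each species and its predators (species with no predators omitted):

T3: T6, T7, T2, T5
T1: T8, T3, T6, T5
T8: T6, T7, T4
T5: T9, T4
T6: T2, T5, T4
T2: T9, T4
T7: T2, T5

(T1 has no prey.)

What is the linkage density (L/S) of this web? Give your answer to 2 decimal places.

L/S = 2.22

There are L = 20 links among S = 9 species.
L/S = 20/9 = 2.2222 ≈ 2.22.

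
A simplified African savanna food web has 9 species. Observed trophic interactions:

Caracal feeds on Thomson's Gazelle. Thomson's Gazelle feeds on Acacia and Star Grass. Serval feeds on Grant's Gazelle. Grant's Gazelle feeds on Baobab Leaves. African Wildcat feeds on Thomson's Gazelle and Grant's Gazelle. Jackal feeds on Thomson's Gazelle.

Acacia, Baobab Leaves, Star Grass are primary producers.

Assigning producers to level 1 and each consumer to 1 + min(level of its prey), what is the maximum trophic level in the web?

3

Producers (level 1): Acacia, Baobab Leaves, Star Grass.
Following each consumer down to its lowest-level prey: Acacia → Thomson's Gazelle → African Wildcat (levels 1 through 3).
All prey of African Wildcat (Thomson's Gazelle 2, Grant's Gazelle 2) are at level 2 or above, so African Wildcat is at level 1 + 2 = 3.
Every consumer has at least one prey at level 2 or below, so none exceeds level 3.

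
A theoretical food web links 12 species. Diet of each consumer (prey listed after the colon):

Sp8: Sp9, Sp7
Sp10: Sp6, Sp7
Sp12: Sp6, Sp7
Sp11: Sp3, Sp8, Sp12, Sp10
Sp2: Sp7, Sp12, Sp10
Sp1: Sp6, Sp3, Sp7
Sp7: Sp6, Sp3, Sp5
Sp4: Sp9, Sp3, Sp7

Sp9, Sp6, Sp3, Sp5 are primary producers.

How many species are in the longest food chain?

4 species

One longest chain: Sp6 → Sp7 → Sp12 → Sp11.
It has 4 species and 3 links.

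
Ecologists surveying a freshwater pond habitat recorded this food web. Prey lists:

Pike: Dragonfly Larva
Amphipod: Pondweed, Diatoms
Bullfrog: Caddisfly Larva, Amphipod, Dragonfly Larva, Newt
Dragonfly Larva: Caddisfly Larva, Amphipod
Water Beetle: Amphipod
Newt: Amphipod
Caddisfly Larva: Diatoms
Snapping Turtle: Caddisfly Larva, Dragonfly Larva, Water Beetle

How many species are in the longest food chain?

4 species

One longest chain: Diatoms → Caddisfly Larva → Dragonfly Larva → Snapping Turtle.
It has 4 species and 3 links.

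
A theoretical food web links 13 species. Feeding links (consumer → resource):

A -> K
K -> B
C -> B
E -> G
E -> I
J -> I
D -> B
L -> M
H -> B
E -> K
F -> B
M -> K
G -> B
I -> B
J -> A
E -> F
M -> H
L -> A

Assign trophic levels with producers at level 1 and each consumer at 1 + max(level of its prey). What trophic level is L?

B is a producer → level 1.
K eats B → level 2.
A eats K → level 3.
L eats A (level 3); other prey at levels: M 3 → level 4.

Trophic level 4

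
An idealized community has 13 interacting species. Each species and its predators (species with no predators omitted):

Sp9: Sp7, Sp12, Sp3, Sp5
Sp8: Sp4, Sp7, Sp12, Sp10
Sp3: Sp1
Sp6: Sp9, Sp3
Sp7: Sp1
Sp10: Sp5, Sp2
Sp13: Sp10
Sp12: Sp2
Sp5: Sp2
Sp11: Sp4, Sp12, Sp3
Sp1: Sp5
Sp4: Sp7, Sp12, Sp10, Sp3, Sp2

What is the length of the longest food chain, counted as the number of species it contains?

One longest chain: Sp8 → Sp4 → Sp3 → Sp1 → Sp5 → Sp2.
It has 6 species and 5 links.

6 species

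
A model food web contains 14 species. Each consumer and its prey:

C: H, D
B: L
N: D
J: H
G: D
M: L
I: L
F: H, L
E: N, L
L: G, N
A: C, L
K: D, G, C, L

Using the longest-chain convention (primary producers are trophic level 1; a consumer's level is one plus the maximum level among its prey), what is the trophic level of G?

Trophic level 2

D is a producer → level 1.
G eats D → level 2.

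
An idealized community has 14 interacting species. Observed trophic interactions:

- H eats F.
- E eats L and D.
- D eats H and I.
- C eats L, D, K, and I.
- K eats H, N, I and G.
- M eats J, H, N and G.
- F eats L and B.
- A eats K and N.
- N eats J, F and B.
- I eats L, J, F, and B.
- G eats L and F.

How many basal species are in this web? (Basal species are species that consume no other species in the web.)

3

Basal species (no prey listed): L, J, B.
Count: 3.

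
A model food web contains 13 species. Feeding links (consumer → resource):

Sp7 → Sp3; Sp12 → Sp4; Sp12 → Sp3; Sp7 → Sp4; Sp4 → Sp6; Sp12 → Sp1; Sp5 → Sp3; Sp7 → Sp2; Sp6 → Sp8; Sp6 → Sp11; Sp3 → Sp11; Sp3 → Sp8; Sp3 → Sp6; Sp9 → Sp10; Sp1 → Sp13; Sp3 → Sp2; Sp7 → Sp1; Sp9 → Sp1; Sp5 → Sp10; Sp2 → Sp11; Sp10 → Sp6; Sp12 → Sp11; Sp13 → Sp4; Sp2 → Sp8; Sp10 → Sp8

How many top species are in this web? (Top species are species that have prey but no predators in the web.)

Top species (has prey, but nothing eats it): Sp5, Sp12, Sp9, Sp7.
Count: 4.

4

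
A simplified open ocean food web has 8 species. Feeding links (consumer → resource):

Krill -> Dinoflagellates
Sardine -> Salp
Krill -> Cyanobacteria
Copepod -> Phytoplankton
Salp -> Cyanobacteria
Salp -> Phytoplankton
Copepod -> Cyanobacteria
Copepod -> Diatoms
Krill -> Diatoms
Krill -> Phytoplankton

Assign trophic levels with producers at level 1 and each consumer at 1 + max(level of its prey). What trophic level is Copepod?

Trophic level 2

Diatoms is a producer → level 1.
Copepod eats Diatoms (level 1); other prey at levels: Phytoplankton 1, Cyanobacteria 1 → level 2.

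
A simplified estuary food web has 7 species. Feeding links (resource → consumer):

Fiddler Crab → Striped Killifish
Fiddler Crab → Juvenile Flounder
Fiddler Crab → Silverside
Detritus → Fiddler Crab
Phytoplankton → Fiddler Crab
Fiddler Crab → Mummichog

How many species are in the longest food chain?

3 species

One longest chain: Detritus → Fiddler Crab → Juvenile Flounder.
It has 3 species and 2 links.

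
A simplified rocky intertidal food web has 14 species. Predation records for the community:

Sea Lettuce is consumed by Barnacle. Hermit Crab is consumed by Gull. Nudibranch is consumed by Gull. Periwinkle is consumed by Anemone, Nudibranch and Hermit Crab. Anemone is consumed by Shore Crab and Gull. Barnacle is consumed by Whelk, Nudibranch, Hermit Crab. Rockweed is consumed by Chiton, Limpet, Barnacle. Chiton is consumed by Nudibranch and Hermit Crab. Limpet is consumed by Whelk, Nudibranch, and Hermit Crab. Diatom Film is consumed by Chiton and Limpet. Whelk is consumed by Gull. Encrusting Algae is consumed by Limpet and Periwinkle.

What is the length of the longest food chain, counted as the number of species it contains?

One longest chain: Encrusting Algae → Periwinkle → Anemone → Shore Crab.
It has 4 species and 3 links.

4 species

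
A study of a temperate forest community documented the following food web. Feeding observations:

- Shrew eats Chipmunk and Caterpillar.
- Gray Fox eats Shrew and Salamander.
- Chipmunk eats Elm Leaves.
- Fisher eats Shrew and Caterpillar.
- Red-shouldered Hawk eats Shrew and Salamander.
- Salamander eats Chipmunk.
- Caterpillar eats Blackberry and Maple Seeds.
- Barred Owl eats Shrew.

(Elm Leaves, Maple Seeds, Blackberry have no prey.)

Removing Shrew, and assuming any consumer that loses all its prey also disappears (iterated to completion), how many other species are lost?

Remove Shrew.
Round 1: Barred Owl (all prey gone) → extinct.
No further losses. Total secondary extinctions: 1.

1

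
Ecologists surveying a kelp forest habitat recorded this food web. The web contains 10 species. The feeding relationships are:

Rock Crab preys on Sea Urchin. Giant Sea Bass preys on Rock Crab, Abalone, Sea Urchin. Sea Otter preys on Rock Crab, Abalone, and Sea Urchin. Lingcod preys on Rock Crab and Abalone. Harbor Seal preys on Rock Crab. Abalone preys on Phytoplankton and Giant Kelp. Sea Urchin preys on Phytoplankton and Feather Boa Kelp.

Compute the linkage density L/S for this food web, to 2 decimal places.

There are L = 14 links among S = 10 species.
L/S = 14/10 = 1.4000 ≈ 1.40.

L/S = 1.40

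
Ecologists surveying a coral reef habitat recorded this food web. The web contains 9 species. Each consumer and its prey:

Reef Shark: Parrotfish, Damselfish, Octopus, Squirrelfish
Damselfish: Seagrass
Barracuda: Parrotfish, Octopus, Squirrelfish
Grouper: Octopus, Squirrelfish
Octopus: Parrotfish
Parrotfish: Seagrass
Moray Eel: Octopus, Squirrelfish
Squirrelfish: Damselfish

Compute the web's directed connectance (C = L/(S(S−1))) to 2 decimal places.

C = 0.21

The web has S = 9 species and L = 15 feeding links.
C = L / (S(S−1)) = 15 / 72 = 0.2083 ≈ 0.21.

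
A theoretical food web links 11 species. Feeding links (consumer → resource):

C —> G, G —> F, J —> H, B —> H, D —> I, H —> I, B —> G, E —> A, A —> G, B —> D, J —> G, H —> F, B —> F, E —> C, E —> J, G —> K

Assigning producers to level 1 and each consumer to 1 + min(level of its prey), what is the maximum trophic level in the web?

4

Producers (level 1): I, F, K.
Following each consumer down to its lowest-level prey: F → G → A → E (levels 1 through 4).
All prey of E (A 3, J 3, C 3) are at level 3 or above, so E is at level 1 + 3 = 4.
Every consumer has at least one prey at level 3 or below, so none exceeds level 4.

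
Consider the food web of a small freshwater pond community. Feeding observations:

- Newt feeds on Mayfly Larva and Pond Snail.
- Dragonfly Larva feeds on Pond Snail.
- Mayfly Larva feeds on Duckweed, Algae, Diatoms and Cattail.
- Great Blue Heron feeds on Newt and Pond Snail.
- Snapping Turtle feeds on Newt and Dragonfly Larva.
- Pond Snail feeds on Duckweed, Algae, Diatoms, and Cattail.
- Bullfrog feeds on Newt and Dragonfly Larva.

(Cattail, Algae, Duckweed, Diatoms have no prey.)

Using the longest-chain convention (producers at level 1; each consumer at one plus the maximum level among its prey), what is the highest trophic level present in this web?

Producers (level 1): Cattail, Algae, Duckweed, Diatoms.
Cattail → Mayfly Larva → Newt → Great Blue Heron gives Great Blue Heron level 4.
No species has a prey at level 4, so no species reaches level 5.

4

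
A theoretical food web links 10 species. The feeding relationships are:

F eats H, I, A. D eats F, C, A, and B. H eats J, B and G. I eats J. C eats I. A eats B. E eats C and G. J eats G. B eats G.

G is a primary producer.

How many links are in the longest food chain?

4 links

One longest chain: G → J → I → C → D.
It has 5 species and 4 links.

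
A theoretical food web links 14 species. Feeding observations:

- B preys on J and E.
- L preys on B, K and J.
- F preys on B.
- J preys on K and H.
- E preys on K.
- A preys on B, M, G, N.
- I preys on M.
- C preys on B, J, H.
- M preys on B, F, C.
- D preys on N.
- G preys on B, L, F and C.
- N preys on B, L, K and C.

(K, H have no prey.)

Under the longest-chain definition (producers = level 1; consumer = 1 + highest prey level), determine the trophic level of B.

K is a producer → level 1.
E eats K → level 2.
B eats E (level 2); other prey at levels: J 2 → level 3.

Trophic level 3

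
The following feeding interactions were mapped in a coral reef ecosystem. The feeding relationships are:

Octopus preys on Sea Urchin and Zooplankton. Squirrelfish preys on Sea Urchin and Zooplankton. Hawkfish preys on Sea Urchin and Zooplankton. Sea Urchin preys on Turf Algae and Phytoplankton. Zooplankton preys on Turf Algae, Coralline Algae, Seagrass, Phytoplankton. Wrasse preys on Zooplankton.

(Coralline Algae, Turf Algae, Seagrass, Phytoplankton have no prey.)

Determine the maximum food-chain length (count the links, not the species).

One longest chain: Turf Algae → Sea Urchin → Octopus.
It has 3 species and 2 links.

2 links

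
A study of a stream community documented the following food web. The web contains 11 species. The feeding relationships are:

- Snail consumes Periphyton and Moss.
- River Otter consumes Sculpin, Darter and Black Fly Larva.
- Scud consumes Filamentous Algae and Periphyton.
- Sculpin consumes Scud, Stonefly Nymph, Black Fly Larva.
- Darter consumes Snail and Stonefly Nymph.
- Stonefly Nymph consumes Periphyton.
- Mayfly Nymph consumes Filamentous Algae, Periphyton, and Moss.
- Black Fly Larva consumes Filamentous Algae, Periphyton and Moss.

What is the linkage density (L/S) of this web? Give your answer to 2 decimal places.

There are L = 19 links among S = 11 species.
L/S = 19/11 = 1.7273 ≈ 1.73.

L/S = 1.73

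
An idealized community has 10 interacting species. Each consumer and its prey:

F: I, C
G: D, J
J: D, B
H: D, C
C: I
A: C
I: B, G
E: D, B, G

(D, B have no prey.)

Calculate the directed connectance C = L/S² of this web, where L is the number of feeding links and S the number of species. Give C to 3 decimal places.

C = 0.150

The web has S = 10 species and L = 15 feeding links.
C = L / S² = 15 / 100 = 0.1500 ≈ 0.150.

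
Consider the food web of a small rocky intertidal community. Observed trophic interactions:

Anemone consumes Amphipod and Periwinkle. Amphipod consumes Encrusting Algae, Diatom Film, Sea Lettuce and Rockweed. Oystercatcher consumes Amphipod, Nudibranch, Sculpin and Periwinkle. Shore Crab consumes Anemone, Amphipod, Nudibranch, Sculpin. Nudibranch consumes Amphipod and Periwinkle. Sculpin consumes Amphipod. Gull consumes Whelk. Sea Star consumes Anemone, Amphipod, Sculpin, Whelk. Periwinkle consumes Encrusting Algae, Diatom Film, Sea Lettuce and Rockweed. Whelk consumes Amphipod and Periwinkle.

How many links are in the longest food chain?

3 links

One longest chain: Diatom Film → Amphipod → Nudibranch → Oystercatcher.
It has 4 species and 3 links.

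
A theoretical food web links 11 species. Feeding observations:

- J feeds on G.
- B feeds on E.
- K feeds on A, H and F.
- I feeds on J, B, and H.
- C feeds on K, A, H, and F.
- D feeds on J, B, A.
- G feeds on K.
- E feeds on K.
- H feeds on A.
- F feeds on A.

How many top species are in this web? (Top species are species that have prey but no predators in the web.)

Top species (has prey, but nothing eats it): C, D, I.
Count: 3.

3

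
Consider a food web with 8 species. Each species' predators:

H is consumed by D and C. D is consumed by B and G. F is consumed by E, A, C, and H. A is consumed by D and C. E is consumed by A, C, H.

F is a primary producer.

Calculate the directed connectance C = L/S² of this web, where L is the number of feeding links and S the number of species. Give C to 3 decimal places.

C = 0.203

The web has S = 8 species and L = 13 feeding links.
C = L / S² = 13 / 64 = 0.2031 ≈ 0.203.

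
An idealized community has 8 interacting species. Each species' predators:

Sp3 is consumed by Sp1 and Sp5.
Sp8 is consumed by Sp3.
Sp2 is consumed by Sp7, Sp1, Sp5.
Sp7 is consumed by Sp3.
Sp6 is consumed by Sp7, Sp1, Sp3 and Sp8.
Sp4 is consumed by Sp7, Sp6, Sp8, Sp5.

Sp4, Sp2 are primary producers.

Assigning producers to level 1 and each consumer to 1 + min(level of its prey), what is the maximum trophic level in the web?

Producers (level 1): Sp4, Sp2.
Following each consumer down to its lowest-level prey: Sp4 → Sp6 → Sp3 (levels 1 through 3).
All prey of Sp3 (Sp6 2, Sp7 2, Sp8 2) are at level 2 or above, so Sp3 is at level 1 + 2 = 3.
Every consumer has at least one prey at level 2 or below, so none exceeds level 3.

3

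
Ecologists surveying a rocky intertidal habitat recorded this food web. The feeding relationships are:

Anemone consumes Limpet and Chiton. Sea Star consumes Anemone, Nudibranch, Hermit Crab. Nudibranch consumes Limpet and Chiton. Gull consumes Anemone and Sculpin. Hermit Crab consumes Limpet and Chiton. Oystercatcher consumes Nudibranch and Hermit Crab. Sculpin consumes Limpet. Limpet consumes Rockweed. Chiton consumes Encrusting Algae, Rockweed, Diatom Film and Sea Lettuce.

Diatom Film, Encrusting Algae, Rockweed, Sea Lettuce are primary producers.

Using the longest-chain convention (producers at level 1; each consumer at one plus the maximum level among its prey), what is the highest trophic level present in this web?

Producers (level 1): Diatom Film, Encrusting Algae, Rockweed, Sea Lettuce.
Rockweed → Limpet → Anemone → Sea Star gives Sea Star level 4.
No species has a prey at level 4, so no species reaches level 5.

4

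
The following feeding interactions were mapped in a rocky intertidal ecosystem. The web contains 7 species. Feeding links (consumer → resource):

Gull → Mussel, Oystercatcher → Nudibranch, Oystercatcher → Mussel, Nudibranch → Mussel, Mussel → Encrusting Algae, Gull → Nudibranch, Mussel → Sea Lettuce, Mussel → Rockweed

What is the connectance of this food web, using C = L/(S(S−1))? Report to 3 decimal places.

The web has S = 7 species and L = 8 feeding links.
C = L / (S(S−1)) = 8 / 42 = 0.1905 ≈ 0.190.

C = 0.190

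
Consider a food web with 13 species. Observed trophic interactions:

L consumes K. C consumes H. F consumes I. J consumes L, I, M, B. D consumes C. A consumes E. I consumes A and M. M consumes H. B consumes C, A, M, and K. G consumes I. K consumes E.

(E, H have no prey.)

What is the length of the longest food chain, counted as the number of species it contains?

4 species

One longest chain: E → K → L → J.
It has 4 species and 3 links.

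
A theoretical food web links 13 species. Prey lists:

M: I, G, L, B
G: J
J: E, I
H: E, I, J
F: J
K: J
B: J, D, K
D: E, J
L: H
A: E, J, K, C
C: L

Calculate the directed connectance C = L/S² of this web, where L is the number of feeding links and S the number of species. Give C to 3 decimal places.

C = 0.136

The web has S = 13 species and L = 23 feeding links.
C = L / S² = 23 / 169 = 0.1361 ≈ 0.136.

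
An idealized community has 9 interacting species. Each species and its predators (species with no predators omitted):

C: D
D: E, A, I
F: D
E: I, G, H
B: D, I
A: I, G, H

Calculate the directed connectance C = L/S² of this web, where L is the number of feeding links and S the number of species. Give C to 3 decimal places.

The web has S = 9 species and L = 13 feeding links.
C = L / S² = 13 / 81 = 0.1605 ≈ 0.160.

C = 0.160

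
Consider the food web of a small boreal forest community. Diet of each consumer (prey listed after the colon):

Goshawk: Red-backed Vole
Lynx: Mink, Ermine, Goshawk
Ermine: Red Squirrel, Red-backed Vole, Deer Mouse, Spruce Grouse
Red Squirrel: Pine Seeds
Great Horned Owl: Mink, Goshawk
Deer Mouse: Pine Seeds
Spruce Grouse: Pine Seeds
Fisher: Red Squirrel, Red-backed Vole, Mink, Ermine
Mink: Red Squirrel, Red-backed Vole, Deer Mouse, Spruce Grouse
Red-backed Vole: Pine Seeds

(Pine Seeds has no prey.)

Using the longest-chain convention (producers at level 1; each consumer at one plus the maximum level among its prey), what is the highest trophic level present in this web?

Producers (level 1): Pine Seeds.
Pine Seeds → Red Squirrel → Mink → Great Horned Owl gives Great Horned Owl level 4.
No species has a prey at level 4, so no species reaches level 5.

4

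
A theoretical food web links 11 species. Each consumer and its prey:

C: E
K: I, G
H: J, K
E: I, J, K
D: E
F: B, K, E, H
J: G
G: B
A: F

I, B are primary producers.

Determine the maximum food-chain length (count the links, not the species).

5 links

One longest chain: B → G → J → E → F → A.
It has 6 species and 5 links.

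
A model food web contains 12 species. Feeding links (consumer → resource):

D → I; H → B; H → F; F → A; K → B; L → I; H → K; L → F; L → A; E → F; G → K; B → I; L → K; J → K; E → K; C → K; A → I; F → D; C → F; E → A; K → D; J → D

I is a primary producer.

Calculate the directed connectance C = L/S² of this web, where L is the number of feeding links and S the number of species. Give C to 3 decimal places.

The web has S = 12 species and L = 22 feeding links.
C = L / S² = 22 / 144 = 0.1528 ≈ 0.153.

C = 0.153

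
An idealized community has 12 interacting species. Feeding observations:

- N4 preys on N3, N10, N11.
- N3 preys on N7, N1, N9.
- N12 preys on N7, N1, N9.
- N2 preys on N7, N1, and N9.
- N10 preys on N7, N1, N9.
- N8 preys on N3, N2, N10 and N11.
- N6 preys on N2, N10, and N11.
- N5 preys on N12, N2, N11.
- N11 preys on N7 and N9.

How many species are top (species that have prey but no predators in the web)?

4

Top species (has prey, but nothing eats it): N5, N8, N6, N4.
Count: 4.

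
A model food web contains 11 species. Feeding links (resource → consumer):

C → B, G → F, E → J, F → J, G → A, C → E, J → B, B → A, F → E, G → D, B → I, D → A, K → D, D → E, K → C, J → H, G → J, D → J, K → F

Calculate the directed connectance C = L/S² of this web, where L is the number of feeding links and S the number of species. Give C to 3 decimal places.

C = 0.157

The web has S = 11 species and L = 19 feeding links.
C = L / S² = 19 / 121 = 0.1570 ≈ 0.157.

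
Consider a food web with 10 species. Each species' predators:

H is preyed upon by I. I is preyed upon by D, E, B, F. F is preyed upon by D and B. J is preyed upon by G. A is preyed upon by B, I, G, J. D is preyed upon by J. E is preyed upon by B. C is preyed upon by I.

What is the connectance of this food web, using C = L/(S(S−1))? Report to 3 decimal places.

The web has S = 10 species and L = 15 feeding links.
C = L / (S(S−1)) = 15 / 90 = 0.1667 ≈ 0.167.

C = 0.167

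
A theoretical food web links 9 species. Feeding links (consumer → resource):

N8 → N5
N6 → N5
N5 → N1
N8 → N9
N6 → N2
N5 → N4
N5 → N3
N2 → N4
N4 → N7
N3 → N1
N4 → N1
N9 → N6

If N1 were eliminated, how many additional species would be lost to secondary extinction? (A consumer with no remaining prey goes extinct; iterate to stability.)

1

Remove N1.
Round 1: N3 (all prey gone) → extinct.
No further losses. Total secondary extinctions: 1.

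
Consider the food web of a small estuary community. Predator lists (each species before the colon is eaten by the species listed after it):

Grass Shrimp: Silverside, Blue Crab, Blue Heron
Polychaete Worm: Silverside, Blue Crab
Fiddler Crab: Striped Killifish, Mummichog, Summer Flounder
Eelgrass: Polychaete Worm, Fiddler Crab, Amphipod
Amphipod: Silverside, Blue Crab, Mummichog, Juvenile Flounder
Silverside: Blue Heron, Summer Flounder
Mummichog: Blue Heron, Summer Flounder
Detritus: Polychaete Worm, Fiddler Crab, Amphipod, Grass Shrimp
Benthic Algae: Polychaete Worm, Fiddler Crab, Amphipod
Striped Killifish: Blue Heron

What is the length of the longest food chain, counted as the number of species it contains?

4 species

One longest chain: Benthic Algae → Fiddler Crab → Striped Killifish → Blue Heron.
It has 4 species and 3 links.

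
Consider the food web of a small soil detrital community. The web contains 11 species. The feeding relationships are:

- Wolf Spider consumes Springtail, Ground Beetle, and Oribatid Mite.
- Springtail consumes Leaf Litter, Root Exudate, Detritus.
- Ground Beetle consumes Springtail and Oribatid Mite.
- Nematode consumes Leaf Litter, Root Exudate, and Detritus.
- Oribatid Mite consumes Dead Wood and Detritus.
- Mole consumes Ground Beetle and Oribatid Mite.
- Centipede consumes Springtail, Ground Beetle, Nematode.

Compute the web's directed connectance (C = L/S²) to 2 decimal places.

The web has S = 11 species and L = 18 feeding links.
C = L / S² = 18 / 121 = 0.1488 ≈ 0.15.

C = 0.15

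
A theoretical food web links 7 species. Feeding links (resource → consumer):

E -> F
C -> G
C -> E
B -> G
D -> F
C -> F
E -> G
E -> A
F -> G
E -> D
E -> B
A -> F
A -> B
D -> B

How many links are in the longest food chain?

4 links

One longest chain: C → E → A → F → G.
It has 5 species and 4 links.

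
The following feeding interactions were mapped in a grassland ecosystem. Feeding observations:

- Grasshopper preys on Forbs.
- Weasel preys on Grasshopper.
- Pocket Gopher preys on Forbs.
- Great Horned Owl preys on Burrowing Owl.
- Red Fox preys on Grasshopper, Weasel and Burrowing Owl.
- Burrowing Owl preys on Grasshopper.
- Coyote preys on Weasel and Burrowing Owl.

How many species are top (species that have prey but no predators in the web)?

4

Top species (has prey, but nothing eats it): Pocket Gopher, Great Horned Owl, Red Fox, Coyote.
Count: 4.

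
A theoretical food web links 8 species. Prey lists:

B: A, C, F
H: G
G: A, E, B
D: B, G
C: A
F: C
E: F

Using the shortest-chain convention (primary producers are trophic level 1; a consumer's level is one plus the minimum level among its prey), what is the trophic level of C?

Trophic level 2

A is a producer → level 1.
C eats A → level 2.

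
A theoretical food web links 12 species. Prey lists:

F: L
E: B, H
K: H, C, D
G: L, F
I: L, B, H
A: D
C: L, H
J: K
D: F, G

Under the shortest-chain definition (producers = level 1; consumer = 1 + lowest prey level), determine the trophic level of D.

L is a producer → level 1.
F eats L → level 2.
D eats F → level 3.
No prey of D is below level 2, so 3 is the minimum.

Trophic level 3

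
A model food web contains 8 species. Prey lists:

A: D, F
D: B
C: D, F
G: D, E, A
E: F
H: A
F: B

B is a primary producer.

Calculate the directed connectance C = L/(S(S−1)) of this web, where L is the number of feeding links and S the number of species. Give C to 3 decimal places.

The web has S = 8 species and L = 11 feeding links.
C = L / (S(S−1)) = 11 / 56 = 0.1964 ≈ 0.196.

C = 0.196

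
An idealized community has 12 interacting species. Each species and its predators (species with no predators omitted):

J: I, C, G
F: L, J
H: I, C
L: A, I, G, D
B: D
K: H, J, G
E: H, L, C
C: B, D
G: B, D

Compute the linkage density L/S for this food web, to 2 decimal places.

L/S = 1.83

There are L = 22 links among S = 12 species.
L/S = 22/12 = 1.8333 ≈ 1.83.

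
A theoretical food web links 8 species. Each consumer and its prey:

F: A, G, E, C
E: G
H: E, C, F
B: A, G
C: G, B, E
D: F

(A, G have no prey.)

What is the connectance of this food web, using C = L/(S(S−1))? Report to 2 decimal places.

C = 0.25

The web has S = 8 species and L = 14 feeding links.
C = L / (S(S−1)) = 14 / 56 = 0.2500 ≈ 0.25.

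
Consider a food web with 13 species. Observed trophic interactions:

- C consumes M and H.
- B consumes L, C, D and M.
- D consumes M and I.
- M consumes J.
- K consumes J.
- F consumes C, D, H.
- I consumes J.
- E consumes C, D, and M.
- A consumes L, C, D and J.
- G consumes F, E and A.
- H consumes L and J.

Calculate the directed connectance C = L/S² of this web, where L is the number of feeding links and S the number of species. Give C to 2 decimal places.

C = 0.15

The web has S = 13 species and L = 26 feeding links.
C = L / S² = 26 / 169 = 0.1538 ≈ 0.15.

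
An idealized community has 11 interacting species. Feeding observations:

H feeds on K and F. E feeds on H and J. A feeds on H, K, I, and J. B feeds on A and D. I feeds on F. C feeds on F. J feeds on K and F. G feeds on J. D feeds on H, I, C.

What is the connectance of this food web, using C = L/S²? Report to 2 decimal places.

The web has S = 11 species and L = 18 feeding links.
C = L / S² = 18 / 121 = 0.1488 ≈ 0.15.

C = 0.15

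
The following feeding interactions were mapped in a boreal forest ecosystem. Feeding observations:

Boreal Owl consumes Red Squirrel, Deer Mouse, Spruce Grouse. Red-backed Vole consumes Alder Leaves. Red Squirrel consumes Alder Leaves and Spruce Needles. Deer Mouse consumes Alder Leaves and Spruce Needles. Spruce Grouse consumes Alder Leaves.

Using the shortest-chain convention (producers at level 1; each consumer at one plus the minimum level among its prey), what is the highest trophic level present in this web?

3

Producers (level 1): Alder Leaves, Spruce Needles.
Following each consumer down to its lowest-level prey: Alder Leaves → Red Squirrel → Boreal Owl (levels 1 through 3).
All prey of Boreal Owl (Red Squirrel 2, Deer Mouse 2, Spruce Grouse 2) are at level 2 or above, so Boreal Owl is at level 1 + 2 = 3.
Every consumer has at least one prey at level 2 or below, so none exceeds level 3.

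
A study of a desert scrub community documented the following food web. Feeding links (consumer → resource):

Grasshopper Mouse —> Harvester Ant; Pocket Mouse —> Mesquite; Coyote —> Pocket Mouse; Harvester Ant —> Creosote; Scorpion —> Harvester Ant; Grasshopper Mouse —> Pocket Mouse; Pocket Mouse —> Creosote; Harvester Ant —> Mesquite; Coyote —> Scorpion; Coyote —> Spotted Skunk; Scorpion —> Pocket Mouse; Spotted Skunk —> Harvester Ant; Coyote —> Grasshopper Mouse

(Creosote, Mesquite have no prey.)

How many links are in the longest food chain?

One longest chain: Creosote → Pocket Mouse → Grasshopper Mouse → Coyote.
It has 4 species and 3 links.

3 links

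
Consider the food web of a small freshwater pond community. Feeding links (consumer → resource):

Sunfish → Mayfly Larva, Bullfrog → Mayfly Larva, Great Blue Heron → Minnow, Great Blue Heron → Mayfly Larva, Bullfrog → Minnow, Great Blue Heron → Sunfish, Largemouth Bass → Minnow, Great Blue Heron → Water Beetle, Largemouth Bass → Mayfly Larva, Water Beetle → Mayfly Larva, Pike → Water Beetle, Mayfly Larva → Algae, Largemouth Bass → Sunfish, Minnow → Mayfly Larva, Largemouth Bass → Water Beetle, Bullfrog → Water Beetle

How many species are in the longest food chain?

4 species

One longest chain: Algae → Mayfly Larva → Water Beetle → Pike.
It has 4 species and 3 links.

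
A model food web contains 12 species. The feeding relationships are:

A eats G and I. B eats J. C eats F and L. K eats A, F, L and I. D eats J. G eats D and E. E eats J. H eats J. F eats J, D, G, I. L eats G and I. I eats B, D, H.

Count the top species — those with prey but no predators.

Top species (has prey, but nothing eats it): K, C.
Count: 2.

2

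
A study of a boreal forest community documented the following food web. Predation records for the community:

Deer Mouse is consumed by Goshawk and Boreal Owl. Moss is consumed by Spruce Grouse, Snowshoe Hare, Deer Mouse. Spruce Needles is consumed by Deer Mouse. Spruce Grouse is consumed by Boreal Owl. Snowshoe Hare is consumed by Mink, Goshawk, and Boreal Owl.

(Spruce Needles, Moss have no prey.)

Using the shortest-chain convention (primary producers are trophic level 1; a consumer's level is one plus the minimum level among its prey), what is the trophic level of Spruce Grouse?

Moss is a producer → level 1.
Spruce Grouse eats Moss → level 2.

Trophic level 2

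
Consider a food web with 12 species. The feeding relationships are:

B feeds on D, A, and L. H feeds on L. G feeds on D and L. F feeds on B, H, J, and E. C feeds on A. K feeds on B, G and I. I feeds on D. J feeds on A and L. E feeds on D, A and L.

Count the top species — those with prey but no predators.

Top species (has prey, but nothing eats it): C, K, F.
Count: 3.

3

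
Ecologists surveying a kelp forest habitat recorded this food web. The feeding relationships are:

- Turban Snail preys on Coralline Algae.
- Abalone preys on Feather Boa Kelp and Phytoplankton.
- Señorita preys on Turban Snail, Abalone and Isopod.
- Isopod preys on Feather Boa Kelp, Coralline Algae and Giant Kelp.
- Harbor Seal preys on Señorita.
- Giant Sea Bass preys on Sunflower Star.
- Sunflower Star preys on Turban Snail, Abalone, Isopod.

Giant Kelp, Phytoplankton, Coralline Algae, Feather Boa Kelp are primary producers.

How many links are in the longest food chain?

3 links

One longest chain: Phytoplankton → Abalone → Sunflower Star → Giant Sea Bass.
It has 4 species and 3 links.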